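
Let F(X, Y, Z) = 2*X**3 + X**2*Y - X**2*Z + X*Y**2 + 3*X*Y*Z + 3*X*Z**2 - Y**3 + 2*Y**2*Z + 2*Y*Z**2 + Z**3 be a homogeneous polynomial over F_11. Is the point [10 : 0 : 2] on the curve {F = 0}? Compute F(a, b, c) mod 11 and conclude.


F(10,0,2) ≡ 3 (mod 11); P is NOT on the curve.

Evaluate F(10, 0, 2) term-by-term (mod 11).
  2*X**3 ↦ 2·1000·1·1 = 2000
  X**2*Y ↦ 1·100·0·1 = 0
  -X**2*Z ↦ -1·100·1·2 = -200
  X*Y**2 ↦ 1·10·0·1 = 0
  3*X*Y*Z ↦ 3·10·0·2 = 0
  3*X*Z**2 ↦ 3·10·1·4 = 120
  -Y**3 ↦ -1·1·0·1 = 0
  2*Y**2*Z ↦ 2·1·0·2 = 0
  2*Y*Z**2 ↦ 2·1·0·4 = 0
  Z**3 ↦ 1·1·1·8 = 8
Sum: F(10, 0, 2) = (2000) + (0) + (-200) + (0) + (0) + (120) + (0) + (0) + (0) + (8) = 1928.
Reducing mod 11: 1928 ≡ 3 (mod 11).
Since F(a, b, c) ≡ 3 ≠ 0 (mod 11), P does NOT lie on the curve.


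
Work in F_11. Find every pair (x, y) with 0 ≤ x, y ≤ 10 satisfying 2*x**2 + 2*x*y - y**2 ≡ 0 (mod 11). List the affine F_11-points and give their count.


Affine F_11-points: {(0, 0), (1, 6), (1, 7), (2, 1), (2, 3), (3, 7), (3, 10), (4, 2), (4, 6), (5, 2), (5, 8), (6, 3), (6, 9), (7, 5), (7, 9), (8, 1), (8, 4), (9, 8), (9, 10), (10, 4), (10, 5)}; count = 21.

For each of the 121 pairs (x, y) ∈ F_11², evaluate f(x, y) mod 11. Record the zeros.
  x = 0: [0↦0, 1↦10, 2↦7, 3↦2, 4↦6, 5↦8, 6↦8, 7↦6, 8↦2, 9↦7, 10↦10]  zeros at y ∈ {0}
  x = 1: [0↦2, 1↦3, 2↦2, 3↦10, 4↦5, 5↦9, 6↦0, 7↦0, 8↦9, 9↦5, 10↦10]  zeros at y ∈ {6, 7}
  x = 2: [0↦8, 1↦0, 2↦1, 3↦0, 4↦8, 5↦3, 6↦7, 7↦9, 8↦9, 9↦7, 10↦3]  zeros at y ∈ {1, 3}
  x = 3: [0↦7, 1↦1, 2↦4, 3↦5, 4↦4, 5↦1, 6↦7, 7↦0, 8↦2, 9↦2, 10↦0]  zeros at y ∈ {7, 10}
  x = 4: [0↦10, 1↦6, 2↦0, 3↦3, 4↦4, 5↦3, 6↦0, 7↦6, 8↦10, 9↦1, 10↦1]  zeros at y ∈ {2, 6}
  x = 5: [0↦6, 1↦4, 2↦0, 3↦5, 4↦8, 5↦9, 6↦8, 7↦5, 8↦0, 9↦4, 10↦6]  zeros at y ∈ {2, 8}
  x = 6: [0↦6, 1↦6, 2↦4, 3↦0, 4↦5, 5↦8, 6↦9, 7↦8, 8↦5, 9↦0, 10↦4]  zeros at y ∈ {3, 9}
  x = 7: [0↦10, 1↦1, 2↦1, 3↦10, 4↦6, 5↦0, 6↦3, 7↦4, 8↦3, 9↦0, 10↦6]  zeros at y ∈ {5, 9}
  x = 8: [0↦7, 1↦0, 2↦2, 3↦2, 4↦0, 5↦7, 6↦1, 7↦4, 8↦5, 9↦4, 10↦1]  zeros at y ∈ {1, 4}
  x = 9: [0↦8, 1↦3, 2↦7, 3↦9, 4↦9, 5↦7, 6↦3, 7↦8, 8↦0, 9↦1, 10↦0]  zeros at y ∈ {8, 10}
  x = 10: [0↦2, 1↦10, 2↦5, 3↦9, 4↦0, 5↦0, 6↦9, 7↦5, 8↦10, 9↦2, 10↦3]  zeros at y ∈ {4, 5}
Collecting zeros: affine points = {(0, 0), (1, 6), (1, 7), (2, 1), (2, 3), (3, 7), (3, 10), (4, 2), (4, 6), (5, 2), (5, 8), (6, 3), (6, 9), (7, 5), (7, 9), (8, 1), (8, 4), (9, 8), (9, 10), (10, 4), (10, 5)}.
Total count |C(F_11)_aff| = 21.


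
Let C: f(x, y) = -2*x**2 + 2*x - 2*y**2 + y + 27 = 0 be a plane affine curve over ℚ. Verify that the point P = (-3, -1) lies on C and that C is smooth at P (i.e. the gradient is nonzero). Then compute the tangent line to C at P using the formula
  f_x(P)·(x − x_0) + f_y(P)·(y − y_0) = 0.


Tangent line at P: 14*x + 5*y + 47 = 0.

Step 1: f(-3, -1) = 0, so P lies on C.
Step 2: partial derivatives
  f_x(x, y) = 2 - 4*x, f_y(x, y) = 1 - 4*y.
  f_x(P) = 14, f_y(P) = 5 (gradient nonzero, so P is smooth).
Step 3: tangent line at P: 14·(x − -3) + 5·(y − -1) = 0.
Expanding: 14*x + 5*y + 47 = 0.


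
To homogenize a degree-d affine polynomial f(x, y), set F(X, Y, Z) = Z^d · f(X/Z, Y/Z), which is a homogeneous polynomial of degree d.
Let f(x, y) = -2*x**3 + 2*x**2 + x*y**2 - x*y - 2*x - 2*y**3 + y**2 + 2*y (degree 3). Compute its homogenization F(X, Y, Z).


F(X, Y, Z) = -2*X**3 + 2*X**2*Z + X*Y**2 - X*Y*Z - 2*X*Z**2 - 2*Y**3 + Y**2*Z + 2*Y*Z**2

deg(f) = 3.
Substitute x = X/Z, y = Y/Z into f, then multiply by Z^3.
  monomial -2·x^3·y^0 ↦ -2·X^3·Y^0·Z^0.
  monomial 2·x^2·y^0 ↦ 2·X^2·Y^0·Z^1.
  monomial 1·x^1·y^2 ↦ 1·X^1·Y^2·Z^0.
  monomial -1·x^1·y^1 ↦ -1·X^1·Y^1·Z^1.
  monomial -2·x^1·y^0 ↦ -2·X^1·Y^0·Z^2.
  monomial -2·x^0·y^3 ↦ -2·X^0·Y^3·Z^0.
  monomial 1·x^0·y^2 ↦ 1·X^0·Y^2·Z^1.
  monomial 2·x^0·y^1 ↦ 2·X^0·Y^1·Z^2.
Collecting: F(X, Y, Z) = -2*X**3 + 2*X**2*Z + X*Y**2 - X*Y*Z - 2*X*Z**2 - 2*Y**3 + Y**2*Z + 2*Y*Z**2.


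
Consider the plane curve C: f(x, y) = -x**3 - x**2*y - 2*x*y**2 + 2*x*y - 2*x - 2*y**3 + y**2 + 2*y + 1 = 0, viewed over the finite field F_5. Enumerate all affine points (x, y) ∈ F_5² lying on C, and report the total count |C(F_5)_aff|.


Affine F_5-points: {(2, 2), (3, 1), (3, 2), (4, 4)}; count = 4.

For each of the 25 pairs (x, y) ∈ F_5², evaluate f(x, y) mod 5. Record the zeros.
  x = 0: [0↦1, 1↦2, 2↦3, 3↦2, 4↦2]  zeros at y ∈ ∅
  x = 1: [0↦3, 1↦3, 2↦4, 3↦4, 4↦1]  zeros at y ∈ ∅
  x = 2: [0↦4, 1↦1, 2↦0, 3↦4, 4↦1]  zeros at y ∈ {2}
  x = 3: [0↦3, 1↦0, 2↦0, 3↦1, 4↦1]  zeros at y ∈ {1, 2}
  x = 4: [0↦4, 1↦4, 2↦3, 3↦4, 4↦0]  zeros at y ∈ {4}
Collecting zeros: affine points = {(2, 2), (3, 1), (3, 2), (4, 4)}.
Total count |C(F_5)_aff| = 4.


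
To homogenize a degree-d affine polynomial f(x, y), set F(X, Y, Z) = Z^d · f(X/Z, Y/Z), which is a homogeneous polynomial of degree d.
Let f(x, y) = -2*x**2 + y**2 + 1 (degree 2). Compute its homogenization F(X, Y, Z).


F(X, Y, Z) = -2*X**2 + Y**2 + Z**2

deg(f) = 2.
Substitute x = X/Z, y = Y/Z into f, then multiply by Z^2.
  monomial -2·x^2·y^0 ↦ -2·X^2·Y^0·Z^0.
  monomial 1·x^0·y^2 ↦ 1·X^0·Y^2·Z^0.
  monomial 1·x^0·y^0 ↦ 1·X^0·Y^0·Z^2.
Collecting: F(X, Y, Z) = -2*X**2 + Y**2 + Z**2.


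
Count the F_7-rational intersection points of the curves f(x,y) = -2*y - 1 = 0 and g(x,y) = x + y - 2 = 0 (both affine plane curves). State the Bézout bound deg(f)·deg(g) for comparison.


Common zeros: {(6, 3)}; count = 1; Bézout bound = 1.

deg(f) = 1, deg(g) = 1, so Bézout bound = 1.
Scan x ∈ F_7. For each x, list the y ∈ F_7 with f(x, y) ≡ 0 and those with g(x, y) ≡ 0 (mod 7); the common zeros in that column are the intersection.
  x = 0: f ≡ 0 at y ∈ {3}; g ≡ 0 at y ∈ {2}; common: ∅.
  x = 1: f ≡ 0 at y ∈ {3}; g ≡ 0 at y ∈ {1}; common: ∅.
  x = 2: f ≡ 0 at y ∈ {3}; g ≡ 0 at y ∈ {0}; common: ∅.
  x = 3: f ≡ 0 at y ∈ {3}; g ≡ 0 at y ∈ {6}; common: ∅.
  x = 4: f ≡ 0 at y ∈ {3}; g ≡ 0 at y ∈ {5}; common: ∅.
  x = 5: f ≡ 0 at y ∈ {3}; g ≡ 0 at y ∈ {4}; common: ∅.
  x = 6: f ≡ 0 at y ∈ {3}; g ≡ 0 at y ∈ {3}; common: {3}.
Collecting: common zeros = {(6, 3)}, so the count is 1.
Comparison with the Bézout bound: 1 ≤ 1 = deg(f)·deg(g), as expected for curves with no common component (the bound is attained).


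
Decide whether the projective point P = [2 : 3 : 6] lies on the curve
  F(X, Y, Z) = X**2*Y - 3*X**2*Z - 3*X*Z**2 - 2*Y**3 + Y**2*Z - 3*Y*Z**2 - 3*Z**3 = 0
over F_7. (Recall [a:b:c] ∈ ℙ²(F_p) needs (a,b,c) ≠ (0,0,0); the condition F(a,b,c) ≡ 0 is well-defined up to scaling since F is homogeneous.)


F(2,3,6) ≡ 5 (mod 7); P is NOT on the curve.

Evaluate F(2, 3, 6) term-by-term (mod 7).
  X**2*Y ↦ 1·4·3·1 = 12
  -3*X**2*Z ↦ -3·4·1·6 = -72
  -3*X*Z**2 ↦ -3·2·1·36 = -216
  -2*Y**3 ↦ -2·1·27·1 = -54
  Y**2*Z ↦ 1·1·9·6 = 54
  -3*Y*Z**2 ↦ -3·1·3·36 = -324
  -3*Z**3 ↦ -3·1·1·216 = -648
Sum: F(2, 3, 6) = (12) + (-72) + (-216) + (-54) + (54) + (-324) + (-648) = -1248.
Reducing mod 7: -1248 ≡ 5 (mod 7).
Since F(a, b, c) ≡ 5 ≠ 0 (mod 7), P does NOT lie on the curve.


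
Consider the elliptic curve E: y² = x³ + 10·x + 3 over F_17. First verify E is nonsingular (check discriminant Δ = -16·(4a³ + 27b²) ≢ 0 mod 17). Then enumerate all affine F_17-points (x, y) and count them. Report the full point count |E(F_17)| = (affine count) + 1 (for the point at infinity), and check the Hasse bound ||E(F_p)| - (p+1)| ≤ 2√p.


Affine points = {(3, 3), (3, 14), (5, 5), (5, 12), (7, 5), (7, 12), (8, 0), (10, 7), (10, 10), (11, 4), (11, 13), (12, 7), (12, 10), (13, 1), (13, 16), (15, 3), (15, 14), (16, 3), (16, 14)}; affine count = 19; |E(F_17)| = 20.

Discriminant check: Δ ∝ 4a³ + 27b² = 4·10³ + 27·3² = 4·1000 + 27·9 ≡ 10 (mod 17). Nonzero ⇒ E is nonsingular.
For each x ∈ F_17, compute rhs = x³ + 10·x + 3 mod 17, then count y ∈ F_17 with y² ≡ rhs.
  x = 0: rhs = 3, matching y values: none (0 points).
  x = 1: rhs = 14, matching y values: none (0 points).
  x = 2: rhs = 14, matching y values: none (0 points).
  x = 3: rhs = 9, matching y values: 3, 14 (2 points).
  x = 4: rhs = 5, matching y values: none (0 points).
  x = 5: rhs = 8, matching y values: 5, 12 (2 points).
  x = 6: rhs = 7, matching y values: none (0 points).
  x = 7: rhs = 8, matching y values: 5, 12 (2 points).
  x = 8: rhs = 0, matching y values: 0 (1 points).
  x = 9: rhs = 6, matching y values: none (0 points).
  x = 10: rhs = 15, matching y values: 7, 10 (2 points).
  x = 11: rhs = 16, matching y values: 4, 13 (2 points).
  x = 12: rhs = 15, matching y values: 7, 10 (2 points).
  x = 13: rhs = 1, matching y values: 1, 16 (2 points).
  x = 14: rhs = 14, matching y values: none (0 points).
  x = 15: rhs = 9, matching y values: 3, 14 (2 points).
  x = 16: rhs = 9, matching y values: 3, 14 (2 points).
Total affine count: 19.
Full point count |E(F_17)| = 19 + 1 = 20.
Hasse bound: |20 − (17+1)| = |2| = 2 ≤ 2√17 ≈ 8.2462 ✓.


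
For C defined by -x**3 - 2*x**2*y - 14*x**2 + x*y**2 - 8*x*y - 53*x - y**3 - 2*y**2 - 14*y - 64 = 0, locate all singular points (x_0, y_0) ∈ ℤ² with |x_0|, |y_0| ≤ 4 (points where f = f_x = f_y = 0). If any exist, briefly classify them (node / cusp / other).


Singular points: {(-3, -2)}; classification: node.

Compute partial derivatives:
  f_x = -3*x**2 - 4*x*y - 28*x + y**2 - 8*y - 53.
  f_y = -2*x**2 + 2*x*y - 8*x - 3*y**2 - 4*y - 14.
Scan x_0 ∈ {−4, ..., 4}. For each x_0, f_y(x_0, y) is a polynomial in y; find its integer roots y ∈ {−4, ..., 4}, then test f_x and f at those candidates.
  x = -4: f_y(-4, y) = -3*y**2 - 12*y - 14; no integer root y with |y| ≤ 4.
  x = -3: f_y(-3, y) = -3*y**2 - 10*y - 8; vanishes at y ∈ {-2}. (-3, -2): f_x = 0, f = 0 — SINGULAR.
  x = -2: f_y(-2, y) = -3*y**2 - 8*y - 6; no integer root y with |y| ≤ 4.
  x = -1: f_y(-1, y) = -3*y**2 - 6*y - 8; no integer root y with |y| ≤ 4.
  x = 0: f_y(0, y) = -3*y**2 - 4*y - 14; no integer root y with |y| ≤ 4.
  x = 1: f_y(1, y) = -3*y**2 - 2*y - 24; no integer root y with |y| ≤ 4.
  x = 2: f_y(2, y) = -3*y**2 - 38; no integer root y with |y| ≤ 4.
  x = 3: f_y(3, y) = -3*y**2 + 2*y - 56; no integer root y with |y| ≤ 4.
  x = 4: f_y(4, y) = -3*y**2 + 4*y - 78; no integer root y with |y| ≤ 4.
Only singular point on the grid: (-3, -2).
Classify: substitute x = -3 + u, y = -2 + v and expand: f = -u**3 - 2*u**2*v - u**2 + u*v**2 - v**3 + v**2.
No constant or linear terms (consistent with a singular point). Quadratic part: -u**2 + v**2. Cubic part: -u**3 - 2*u**2*v + u*v**2 - v**3.
The quadratic part v**2 - u**2 = (v − u)(v + u) splits into two distinct linear factors, so there are two distinct tangent lines y − -2 = ±(x − -3) — this is a node (ordinary double point).
Classification: node.


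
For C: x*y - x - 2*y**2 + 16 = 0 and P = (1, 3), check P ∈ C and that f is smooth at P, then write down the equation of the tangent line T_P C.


Tangent line at P: 2*x - 11*y + 31 = 0.

Step 1: f(1, 3) = 0, so P lies on C.
Step 2: partial derivatives
  f_x(x, y) = y - 1, f_y(x, y) = x - 4*y.
  f_x(P) = 2, f_y(P) = -11 (gradient nonzero, so P is smooth).
Step 3: tangent line at P: 2·(x − 1) + -11·(y − 3) = 0.
Expanding: 2*x - 11*y + 31 = 0.


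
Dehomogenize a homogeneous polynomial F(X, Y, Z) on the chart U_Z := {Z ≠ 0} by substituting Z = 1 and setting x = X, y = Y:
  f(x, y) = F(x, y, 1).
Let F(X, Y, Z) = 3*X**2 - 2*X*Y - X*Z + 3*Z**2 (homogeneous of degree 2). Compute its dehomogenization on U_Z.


f(x, y) = 3*x**2 - 2*x*y - x + 3

On U_Z we set Z = 1. Each monomial c·X^i·Y^j·Z^k in F becomes c·x^i·y^j·1^k = c·x^i·y^j.
Substituting Z = 1: F(X, Y, 1) = 3*x**2 - 2*x*y - x + 3.
Note: deg(f) ≤ deg(F) = 2; strict inequality happens when F is divisible by Z (lost terms).


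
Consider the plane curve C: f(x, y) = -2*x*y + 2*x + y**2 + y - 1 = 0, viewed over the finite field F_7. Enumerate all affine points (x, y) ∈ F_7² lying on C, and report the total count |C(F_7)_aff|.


Affine F_7-points: {(1, 3), (1, 5), (2, 4), (2, 6), (4, 0), (6, 2)}; count = 6.

For each of the 49 pairs (x, y) ∈ F_7², evaluate f(x, y) mod 7. Record the zeros.
  x = 0: [0↦6, 1↦1, 2↦5, 3↦4, 4↦5, 5↦1, 6↦6]  zeros at y ∈ ∅
  x = 1: [0↦1, 1↦1, 2↦3, 3↦0, 4↦6, 5↦0, 6↦3]  zeros at y ∈ {3, 5}
  x = 2: [0↦3, 1↦1, 2↦1, 3↦3, 4↦0, 5↦6, 6↦0]  zeros at y ∈ {4, 6}
  x = 3: [0↦5, 1↦1, 2↦6, 3↦6, 4↦1, 5↦5, 6↦4]  zeros at y ∈ ∅
  x = 4: [0↦0, 1↦1, 2↦4, 3↦2, 4↦2, 5↦4, 6↦1]  zeros at y ∈ {0}
  x = 5: [0↦2, 1↦1, 2↦2, 3↦5, 4↦3, 5↦3, 6↦5]  zeros at y ∈ ∅
  x = 6: [0↦4, 1↦1, 2↦0, 3↦1, 4↦4, 5↦2, 6↦2]  zeros at y ∈ {2}
Collecting zeros: affine points = {(1, 3), (1, 5), (2, 4), (2, 6), (4, 0), (6, 2)}.
Total count |C(F_7)_aff| = 6.


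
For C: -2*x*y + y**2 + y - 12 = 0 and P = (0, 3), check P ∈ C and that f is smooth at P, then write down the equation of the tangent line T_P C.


Tangent line at P: -6*x + 7*y - 21 = 0.

Step 1: f(0, 3) = 0, so P lies on C.
Step 2: partial derivatives
  f_x(x, y) = -2*y, f_y(x, y) = -2*x + 2*y + 1.
  f_x(P) = -6, f_y(P) = 7 (gradient nonzero, so P is smooth).
Step 3: tangent line at P: -6·(x − 0) + 7·(y − 3) = 0.
Expanding: -6*x + 7*y - 21 = 0.


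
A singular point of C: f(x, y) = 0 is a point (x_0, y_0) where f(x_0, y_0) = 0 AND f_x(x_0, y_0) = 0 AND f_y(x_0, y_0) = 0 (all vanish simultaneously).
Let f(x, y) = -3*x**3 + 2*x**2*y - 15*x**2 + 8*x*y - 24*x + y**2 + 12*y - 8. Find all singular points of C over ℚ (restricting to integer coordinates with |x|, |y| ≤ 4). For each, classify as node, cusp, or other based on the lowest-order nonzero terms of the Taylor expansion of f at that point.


Singular points: {(-2, -2)}; classification: node.

Compute partial derivatives:
  f_x = -9*x**2 + 4*x*y - 30*x + 8*y - 24.
  f_y = 2*x**2 + 8*x + 2*y + 12.
Scan x_0 ∈ {−4, ..., 4}. For each x_0, f_y(x_0, y) is a polynomial in y; find its integer roots y ∈ {−4, ..., 4}, then test f_x and f at those candidates.
  x = -4: f_y(-4, y) = 2*y + 12; no integer root y with |y| ≤ 4.
  x = -3: f_y(-3, y) = 2*y + 6; vanishes at y ∈ {-3}. (-3, -3): f_x = -3 ≠ 0.
  x = -2: f_y(-2, y) = 2*y + 4; vanishes at y ∈ {-2}. (-2, -2): f_x = 0, f = 0 — SINGULAR.
  x = -1: f_y(-1, y) = 2*y + 6; vanishes at y ∈ {-3}. (-1, -3): f_x = -15 ≠ 0.
  x = 0: f_y(0, y) = 2*y + 12; no integer root y with |y| ≤ 4.
  x = 1: f_y(1, y) = 2*y + 22; no integer root y with |y| ≤ 4.
  x = 2: f_y(2, y) = 2*y + 36; no integer root y with |y| ≤ 4.
  x = 3: f_y(3, y) = 2*y + 54; no integer root y with |y| ≤ 4.
  x = 4: f_y(4, y) = 2*y + 76; no integer root y with |y| ≤ 4.
Only singular point on the grid: (-2, -2).
Classify: substitute x = -2 + u, y = -2 + v and expand: f = -3*u**3 + 2*u**2*v - u**2 + v**2.
No constant or linear terms (consistent with a singular point). Quadratic part: -u**2 + v**2. Cubic part: -3*u**3 + 2*u**2*v.
The quadratic part v**2 - u**2 = (v − u)(v + u) splits into two distinct linear factors, so there are two distinct tangent lines y − -2 = ±(x − -2) — this is a node (ordinary double point).
Classification: node.


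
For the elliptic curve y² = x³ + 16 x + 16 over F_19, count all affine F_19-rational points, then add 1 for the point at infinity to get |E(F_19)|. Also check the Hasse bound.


Affine points = {(0, 4), (0, 15), (4, 7), (4, 12), (6, 9), (6, 10), (10, 6), (10, 13), (12, 6), (12, 13), (14, 1), (14, 18), (16, 6), (16, 13)}; affine count = 14; |E(F_19)| = 15.

Discriminant check: Δ ∝ 4a³ + 27b² = 4·16³ + 27·16² = 4·4096 + 27·256 ≡ 2 (mod 19). Nonzero ⇒ E is nonsingular.
For each x ∈ F_19, compute rhs = x³ + 16·x + 16 mod 19, then count y ∈ F_19 with y² ≡ rhs.
  x = 0: rhs = 16, matching y values: 4, 15 (2 points).
  x = 1: rhs = 14, matching y values: none (0 points).
  x = 2: rhs = 18, matching y values: none (0 points).
  x = 3: rhs = 15, matching y values: none (0 points).
  x = 4: rhs = 11, matching y values: 7, 12 (2 points).
  x = 5: rhs = 12, matching y values: none (0 points).
  x = 6: rhs = 5, matching y values: 9, 10 (2 points).
  x = 7: rhs = 15, matching y values: none (0 points).
  x = 8: rhs = 10, matching y values: none (0 points).
  x = 9: rhs = 15, matching y values: none (0 points).
  x = 10: rhs = 17, matching y values: 6, 13 (2 points).
  x = 11: rhs = 3, matching y values: none (0 points).
  x = 12: rhs = 17, matching y values: 6, 13 (2 points).
  x = 13: rhs = 8, matching y values: none (0 points).
  x = 14: rhs = 1, matching y values: 1, 18 (2 points).
  x = 15: rhs = 2, matching y values: none (0 points).
  x = 16: rhs = 17, matching y values: 6, 13 (2 points).
  x = 17: rhs = 14, matching y values: none (0 points).
  x = 18: rhs = 18, matching y values: none (0 points).
Total affine count: 14.
Full point count |E(F_19)| = 14 + 1 = 15.
Hasse bound: |15 − (19+1)| = |-5| = 5 ≤ 2√19 ≈ 8.7178 ✓.


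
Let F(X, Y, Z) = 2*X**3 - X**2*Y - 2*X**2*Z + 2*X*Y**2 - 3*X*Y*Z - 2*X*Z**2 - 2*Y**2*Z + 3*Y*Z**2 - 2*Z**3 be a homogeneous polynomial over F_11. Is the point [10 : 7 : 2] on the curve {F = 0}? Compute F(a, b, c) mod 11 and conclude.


F(10,7,2) ≡ 9 (mod 11); P is NOT on the curve.

Evaluate F(10, 7, 2) term-by-term (mod 11).
  2*X**3 ↦ 2·1000·1·1 = 2000
  -X**2*Y ↦ -1·100·7·1 = -700
  -2*X**2*Z ↦ -2·100·1·2 = -400
  2*X*Y**2 ↦ 2·10·49·1 = 980
  -3*X*Y*Z ↦ -3·10·7·2 = -420
  -2*X*Z**2 ↦ -2·10·1·4 = -80
  -2*Y**2*Z ↦ -2·1·49·2 = -196
  3*Y*Z**2 ↦ 3·1·7·4 = 84
  -2*Z**3 ↦ -2·1·1·8 = -16
Sum: F(10, 7, 2) = (2000) + (-700) + (-400) + (980) + (-420) + (-80) + (-196) + (84) + (-16) = 1252.
Reducing mod 11: 1252 ≡ 9 (mod 11).
Since F(a, b, c) ≡ 9 ≠ 0 (mod 11), P does NOT lie on the curve.


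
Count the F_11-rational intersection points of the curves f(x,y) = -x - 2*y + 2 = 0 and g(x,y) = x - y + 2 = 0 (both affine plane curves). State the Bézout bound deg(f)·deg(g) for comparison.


Common zeros: {(3, 5)}; count = 1; Bézout bound = 1.

deg(f) = 1, deg(g) = 1, so Bézout bound = 1.
Scan x ∈ F_11. For each x, list the y ∈ F_11 with f(x, y) ≡ 0 and those with g(x, y) ≡ 0 (mod 11); the common zeros in that column are the intersection.
  x = 0: f ≡ 0 at y ∈ {1}; g ≡ 0 at y ∈ {2}; common: ∅.
  x = 1: f ≡ 0 at y ∈ {6}; g ≡ 0 at y ∈ {3}; common: ∅.
  x = 2: f ≡ 0 at y ∈ {0}; g ≡ 0 at y ∈ {4}; common: ∅.
  x = 3: f ≡ 0 at y ∈ {5}; g ≡ 0 at y ∈ {5}; common: {5}.
  x = 4: f ≡ 0 at y ∈ {10}; g ≡ 0 at y ∈ {6}; common: ∅.
  x = 5: f ≡ 0 at y ∈ {4}; g ≡ 0 at y ∈ {7}; common: ∅.
  x = 6: f ≡ 0 at y ∈ {9}; g ≡ 0 at y ∈ {8}; common: ∅.
  x = 7: f ≡ 0 at y ∈ {3}; g ≡ 0 at y ∈ {9}; common: ∅.
  x = 8: f ≡ 0 at y ∈ {8}; g ≡ 0 at y ∈ {10}; common: ∅.
  x = 9: f ≡ 0 at y ∈ {2}; g ≡ 0 at y ∈ {0}; common: ∅.
  x = 10: f ≡ 0 at y ∈ {7}; g ≡ 0 at y ∈ {1}; common: ∅.
Collecting: common zeros = {(3, 5)}, so the count is 1.
Comparison with the Bézout bound: 1 ≤ 1 = deg(f)·deg(g), as expected for curves with no common component (the bound is attained).


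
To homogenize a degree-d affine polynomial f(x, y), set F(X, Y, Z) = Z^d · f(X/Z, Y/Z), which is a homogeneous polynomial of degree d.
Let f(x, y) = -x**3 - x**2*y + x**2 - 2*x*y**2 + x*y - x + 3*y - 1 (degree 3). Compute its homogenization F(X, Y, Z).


F(X, Y, Z) = -X**3 - X**2*Y + X**2*Z - 2*X*Y**2 + X*Y*Z - X*Z**2 + 3*Y*Z**2 - Z**3

deg(f) = 3.
Substitute x = X/Z, y = Y/Z into f, then multiply by Z^3.
  monomial -1·x^3·y^0 ↦ -1·X^3·Y^0·Z^0.
  monomial -1·x^2·y^1 ↦ -1·X^2·Y^1·Z^0.
  monomial 1·x^2·y^0 ↦ 1·X^2·Y^0·Z^1.
  monomial -2·x^1·y^2 ↦ -2·X^1·Y^2·Z^0.
  monomial 1·x^1·y^1 ↦ 1·X^1·Y^1·Z^1.
  monomial -1·x^1·y^0 ↦ -1·X^1·Y^0·Z^2.
  monomial 3·x^0·y^1 ↦ 3·X^0·Y^1·Z^2.
  monomial -1·x^0·y^0 ↦ -1·X^0·Y^0·Z^3.
Collecting: F(X, Y, Z) = -X**3 - X**2*Y + X**2*Z - 2*X*Y**2 + X*Y*Z - X*Z**2 + 3*Y*Z**2 - Z**3.


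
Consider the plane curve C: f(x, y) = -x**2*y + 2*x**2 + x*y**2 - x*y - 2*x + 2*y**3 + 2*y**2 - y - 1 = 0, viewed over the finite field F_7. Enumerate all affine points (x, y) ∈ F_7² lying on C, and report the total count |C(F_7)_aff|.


Affine F_7-points: {(0, 2), (0, 5), (0, 6), (1, 2), (2, 2), (3, 2), (4, 2), (5, 2), (5, 3), (6, 2), (6, 3), (6, 5)}; count = 12.

For each of the 49 pairs (x, y) ∈ F_7², evaluate f(x, y) mod 7. Record the zeros.
  x = 0: [0↦6, 1↦2, 2↦0, 3↦5, 4↦1, 5↦0, 6↦0]  zeros at y ∈ {2, 5, 6}
  x = 1: [0↦6, 1↦1, 2↦0, 3↦1, 4↦2, 5↦1, 6↦3]  zeros at y ∈ {2}
  x = 2: [0↦3, 1↦2, 2↦0, 3↦2, 4↦6, 5↦3, 6↦5]  zeros at y ∈ {2}
  x = 3: [0↦4, 1↦5, 2↦0, 3↦1, 4↦6, 5↦6, 6↦6]  zeros at y ∈ {2}
  x = 4: [0↦2, 1↦3, 2↦0, 3↦5, 4↦2, 5↦3, 6↦6]  zeros at y ∈ {2}
  x = 5: [0↦4, 1↦3, 2↦0, 3↦0, 4↦1, 5↦1, 6↦5]  zeros at y ∈ {2, 3}
  x = 6: [0↦3, 1↦5, 2↦0, 3↦0, 4↦3, 5↦0, 6↦3]  zeros at y ∈ {2, 3, 5}
Collecting zeros: affine points = {(0, 2), (0, 5), (0, 6), (1, 2), (2, 2), (3, 2), (4, 2), (5, 2), (5, 3), (6, 2), (6, 3), (6, 5)}.
Total count |C(F_7)_aff| = 12.


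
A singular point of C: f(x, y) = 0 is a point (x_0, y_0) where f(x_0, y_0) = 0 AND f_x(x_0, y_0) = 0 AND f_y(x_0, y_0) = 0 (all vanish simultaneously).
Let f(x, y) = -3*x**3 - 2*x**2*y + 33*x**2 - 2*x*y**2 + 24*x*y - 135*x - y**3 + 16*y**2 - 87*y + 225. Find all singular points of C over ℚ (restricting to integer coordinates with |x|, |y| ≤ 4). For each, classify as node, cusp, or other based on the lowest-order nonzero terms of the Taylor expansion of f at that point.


Singular points: {(3, 3)}; classification: cusp.

Compute partial derivatives:
  f_x = -9*x**2 - 4*x*y + 66*x - 2*y**2 + 24*y - 135.
  f_y = -2*x**2 - 4*x*y + 24*x - 3*y**2 + 32*y - 87.
Scan x_0 ∈ {−4, ..., 4}. For each x_0, f_y(x_0, y) is a polynomial in y; find its integer roots y ∈ {−4, ..., 4}, then test f_x and f at those candidates.
  x = -4: f_y(-4, y) = -3*y**2 + 48*y - 215; no integer root y with |y| ≤ 4.
  x = -3: f_y(-3, y) = -3*y**2 + 44*y - 177; no integer root y with |y| ≤ 4.
  x = -2: f_y(-2, y) = -3*y**2 + 40*y - 143; no integer root y with |y| ≤ 4.
  x = -1: f_y(-1, y) = -3*y**2 + 36*y - 113; no integer root y with |y| ≤ 4.
  x = 0: f_y(0, y) = -3*y**2 + 32*y - 87; no integer root y with |y| ≤ 4.
  x = 1: f_y(1, y) = -3*y**2 + 28*y - 65; no integer root y with |y| ≤ 4.
  x = 2: f_y(2, y) = -3*y**2 + 24*y - 47; no integer root y with |y| ≤ 4.
  x = 3: f_y(3, y) = -3*y**2 + 20*y - 33; vanishes at y ∈ {3}. (3, 3): f_x = 0, f = 0 — SINGULAR.
  x = 4: f_y(4, y) = -3*y**2 + 16*y - 23; no integer root y with |y| ≤ 4.
Only singular point on the grid: (3, 3).
Classify: substitute x = 3 + u, y = 3 + v and expand: f = -3*u**3 - 2*u**2*v - 2*u*v**2 - v**3 + v**2.
No constant or linear terms (consistent with a singular point). Quadratic part: v**2. Cubic part: -3*u**3 - 2*u**2*v - 2*u*v**2 - v**3.
The quadratic part v**2 is a perfect square, so there is a single (double) tangent line v = 0, i.e. y = 3. Restricting the cubic part to that line (v = 0) leaves -3*u**3 ≠ 0, so f is not divisible by v and the branch is v² ≈ 3*u**3 to lowest order — this is a cusp.
Classification: cusp.


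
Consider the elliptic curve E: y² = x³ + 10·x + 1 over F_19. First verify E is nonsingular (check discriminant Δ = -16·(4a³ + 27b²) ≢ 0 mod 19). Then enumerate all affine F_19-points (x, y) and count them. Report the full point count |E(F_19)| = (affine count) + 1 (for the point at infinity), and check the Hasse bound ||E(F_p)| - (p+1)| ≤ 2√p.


Affine points = {(0, 1), (0, 18), (3, 1), (3, 18), (5, 9), (5, 10), (6, 7), (6, 12), (8, 2), (8, 17), (11, 6), (11, 13), (12, 5), (12, 14), (14, 4), (14, 15), (15, 7), (15, 12), (16, 1), (16, 18), (17, 7), (17, 12), (18, 3), (18, 16)}; affine count = 24; |E(F_19)| = 25.

Discriminant check: Δ ∝ 4a³ + 27b² = 4·10³ + 27·1² = 4·1000 + 27·1 ≡ 18 (mod 19). Nonzero ⇒ E is nonsingular.
For each x ∈ F_19, compute rhs = x³ + 10·x + 1 mod 19, then count y ∈ F_19 with y² ≡ rhs.
  x = 0: rhs = 1, matching y values: 1, 18 (2 points).
  x = 1: rhs = 12, matching y values: none (0 points).
  x = 2: rhs = 10, matching y values: none (0 points).
  x = 3: rhs = 1, matching y values: 1, 18 (2 points).
  x = 4: rhs = 10, matching y values: none (0 points).
  x = 5: rhs = 5, matching y values: 9, 10 (2 points).
  x = 6: rhs = 11, matching y values: 7, 12 (2 points).
  x = 7: rhs = 15, matching y values: none (0 points).
  x = 8: rhs = 4, matching y values: 2, 17 (2 points).
  x = 9: rhs = 3, matching y values: none (0 points).
  x = 10: rhs = 18, matching y values: none (0 points).
  x = 11: rhs = 17, matching y values: 6, 13 (2 points).
  x = 12: rhs = 6, matching y values: 5, 14 (2 points).
  x = 13: rhs = 10, matching y values: none (0 points).
  x = 14: rhs = 16, matching y values: 4, 15 (2 points).
  x = 15: rhs = 11, matching y values: 7, 12 (2 points).
  x = 16: rhs = 1, matching y values: 1, 18 (2 points).
  x = 17: rhs = 11, matching y values: 7, 12 (2 points).
  x = 18: rhs = 9, matching y values: 3, 16 (2 points).
Total affine count: 24.
Full point count |E(F_19)| = 24 + 1 = 25.
Hasse bound: |25 − (19+1)| = |5| = 5 ≤ 2√19 ≈ 8.7178 ✓.


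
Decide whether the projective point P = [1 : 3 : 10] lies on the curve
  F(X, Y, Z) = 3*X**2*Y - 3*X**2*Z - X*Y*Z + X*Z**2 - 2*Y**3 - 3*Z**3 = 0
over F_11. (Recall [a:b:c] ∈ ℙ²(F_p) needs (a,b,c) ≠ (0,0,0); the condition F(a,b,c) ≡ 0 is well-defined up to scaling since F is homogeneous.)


F(1,3,10) ≡ 9 (mod 11); P is NOT on the curve.

Evaluate F(1, 3, 10) term-by-term (mod 11).
  3*X**2*Y ↦ 3·1·3·1 = 9
  -3*X**2*Z ↦ -3·1·1·10 = -30
  -X*Y*Z ↦ -1·1·3·10 = -30
  X*Z**2 ↦ 1·1·1·100 = 100
  -2*Y**3 ↦ -2·1·27·1 = -54
  -3*Z**3 ↦ -3·1·1·1000 = -3000
Sum: F(1, 3, 10) = (9) + (-30) + (-30) + (100) + (-54) + (-3000) = -3005.
Reducing mod 11: -3005 ≡ 9 (mod 11).
Since F(a, b, c) ≡ 9 ≠ 0 (mod 11), P does NOT lie on the curve.


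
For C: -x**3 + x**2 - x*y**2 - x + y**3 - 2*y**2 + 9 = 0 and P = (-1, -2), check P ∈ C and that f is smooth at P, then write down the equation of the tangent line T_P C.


Tangent line at P: -10*x + 16*y + 22 = 0.

Step 1: f(-1, -2) = 0, so P lies on C.
Step 2: partial derivatives
  f_x(x, y) = -3*x**2 + 2*x - y**2 - 1, f_y(x, y) = -2*x*y + 3*y**2 - 4*y.
  f_x(P) = -10, f_y(P) = 16 (gradient nonzero, so P is smooth).
Step 3: tangent line at P: -10·(x − -1) + 16·(y − -2) = 0.
Expanding: -10*x + 16*y + 22 = 0.


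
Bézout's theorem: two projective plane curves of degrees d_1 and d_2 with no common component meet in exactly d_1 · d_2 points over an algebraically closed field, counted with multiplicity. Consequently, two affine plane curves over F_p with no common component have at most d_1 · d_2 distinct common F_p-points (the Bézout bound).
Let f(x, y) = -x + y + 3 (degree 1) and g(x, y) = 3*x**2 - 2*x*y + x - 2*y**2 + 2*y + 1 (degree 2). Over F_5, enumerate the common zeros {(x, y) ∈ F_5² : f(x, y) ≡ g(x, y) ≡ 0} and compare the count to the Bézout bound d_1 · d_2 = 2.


Common zeros: {(2, 4), (4, 1)}; count = 2; Bézout bound = 2.

deg(f) = 1, deg(g) = 2, so Bézout bound = 2.
Scan x ∈ F_5. For each x, list the y ∈ F_5 with f(x, y) ≡ 0 and those with g(x, y) ≡ 0 (mod 5); the common zeros in that column are the intersection.
  x = 0: f ≡ 0 at y ∈ {2}; g ≡ 0 at y ∈ ∅; common: ∅.
  x = 1: f ≡ 0 at y ∈ {3}; g ≡ 0 at y ∈ {0}; common: ∅.
  x = 2: f ≡ 0 at y ∈ {4}; g ≡ 0 at y ∈ {0, 4}; common: {4}.
  x = 3: f ≡ 0 at y ∈ {0}; g ≡ 0 at y ∈ {1, 2}; common: ∅.
  x = 4: f ≡ 0 at y ∈ {1}; g ≡ 0 at y ∈ {1}; common: {1}.
Collecting: common zeros = {(2, 4), (4, 1)}, so the count is 2.
Comparison with the Bézout bound: 2 ≤ 2 = deg(f)·deg(g), as expected for curves with no common component (the bound is attained).


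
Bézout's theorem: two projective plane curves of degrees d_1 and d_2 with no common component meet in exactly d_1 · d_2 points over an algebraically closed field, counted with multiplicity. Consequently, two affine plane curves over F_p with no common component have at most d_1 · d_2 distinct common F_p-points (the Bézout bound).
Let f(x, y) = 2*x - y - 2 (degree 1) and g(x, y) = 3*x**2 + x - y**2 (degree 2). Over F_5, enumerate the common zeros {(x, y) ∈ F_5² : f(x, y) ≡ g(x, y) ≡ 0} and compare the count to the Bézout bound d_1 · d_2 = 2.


Common zeros: {(2, 2)}; count = 1; Bézout bound = 2.

deg(f) = 1, deg(g) = 2, so Bézout bound = 2.
Scan x ∈ F_5. For each x, list the y ∈ F_5 with f(x, y) ≡ 0 and those with g(x, y) ≡ 0 (mod 5); the common zeros in that column are the intersection.
  x = 0: f ≡ 0 at y ∈ {3}; g ≡ 0 at y ∈ {0}; common: ∅.
  x = 1: f ≡ 0 at y ∈ {0}; g ≡ 0 at y ∈ {2, 3}; common: ∅.
  x = 2: f ≡ 0 at y ∈ {2}; g ≡ 0 at y ∈ {2, 3}; common: {2}.
  x = 3: f ≡ 0 at y ∈ {4}; g ≡ 0 at y ∈ {0}; common: ∅.
  x = 4: f ≡ 0 at y ∈ {1}; g ≡ 0 at y ∈ ∅; common: ∅.
Collecting: common zeros = {(2, 2)}, so the count is 1.
Comparison with the Bézout bound: 1 ≤ 2 = deg(f)·deg(g), as expected for curves with no common component (the affine F_5-count falls short of the bound because intersections may lie at infinity, over extension fields, or carry multiplicity).


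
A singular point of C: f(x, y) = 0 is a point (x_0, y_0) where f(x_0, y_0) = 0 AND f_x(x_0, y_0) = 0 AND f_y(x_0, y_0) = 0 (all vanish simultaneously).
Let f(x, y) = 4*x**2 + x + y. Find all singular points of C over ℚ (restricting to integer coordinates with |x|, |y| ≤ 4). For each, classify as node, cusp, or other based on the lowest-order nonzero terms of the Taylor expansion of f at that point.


No singular points in the scanned grid; C is smooth there.

Compute partial derivatives:
  f_x = 8*x + 1.
  f_y = 1.
f_y = 1 is a nonzero constant, so f_y never vanishes: no point (x, y) can satisfy f = f_x = f_y = 0. In particular no (x, y) ∈ {−4, ..., 4}² is singular; the curve is smooth.


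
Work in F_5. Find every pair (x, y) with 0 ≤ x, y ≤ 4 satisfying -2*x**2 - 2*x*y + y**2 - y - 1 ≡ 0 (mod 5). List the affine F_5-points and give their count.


Affine F_5-points: {(0, 3), (1, 1), (1, 2), (2, 2), (2, 3), (3, 1)}; count = 6.

For each of the 25 pairs (x, y) ∈ F_5², evaluate f(x, y) mod 5. Record the zeros.
  x = 0: [0↦4, 1↦4, 2↦1, 3↦0, 4↦1]  zeros at y ∈ {3}
  x = 1: [0↦2, 1↦0, 2↦0, 3↦2, 4↦1]  zeros at y ∈ {1, 2}
  x = 2: [0↦1, 1↦2, 2↦0, 3↦0, 4↦2]  zeros at y ∈ {2, 3}
  x = 3: [0↦1, 1↦0, 2↦1, 3↦4, 4↦4]  zeros at y ∈ {1}
  x = 4: [0↦2, 1↦4, 2↦3, 3↦4, 4↦2]  zeros at y ∈ ∅
Collecting zeros: affine points = {(0, 3), (1, 1), (1, 2), (2, 2), (2, 3), (3, 1)}.
Total count |C(F_5)_aff| = 6.


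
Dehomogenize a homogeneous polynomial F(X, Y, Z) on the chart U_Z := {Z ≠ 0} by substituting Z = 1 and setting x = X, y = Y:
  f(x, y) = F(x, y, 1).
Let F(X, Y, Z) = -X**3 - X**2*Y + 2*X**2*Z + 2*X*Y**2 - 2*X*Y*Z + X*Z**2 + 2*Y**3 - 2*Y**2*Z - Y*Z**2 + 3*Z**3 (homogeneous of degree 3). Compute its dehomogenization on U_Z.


f(x, y) = -x**3 - x**2*y + 2*x**2 + 2*x*y**2 - 2*x*y + x + 2*y**3 - 2*y**2 - y + 3

On U_Z we set Z = 1. Each monomial c·X^i·Y^j·Z^k in F becomes c·x^i·y^j·1^k = c·x^i·y^j.
Substituting Z = 1: F(X, Y, 1) = -x**3 - x**2*y + 2*x**2 + 2*x*y**2 - 2*x*y + x + 2*y**3 - 2*y**2 - y + 3.
Note: deg(f) ≤ deg(F) = 3; strict inequality happens when F is divisible by Z (lost terms).


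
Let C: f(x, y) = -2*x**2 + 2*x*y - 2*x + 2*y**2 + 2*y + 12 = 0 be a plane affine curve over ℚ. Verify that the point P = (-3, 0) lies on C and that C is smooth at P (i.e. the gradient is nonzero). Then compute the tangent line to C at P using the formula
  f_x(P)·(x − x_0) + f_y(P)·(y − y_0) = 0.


Tangent line at P: 10*x - 4*y + 30 = 0.

Step 1: f(-3, 0) = 0, so P lies on C.
Step 2: partial derivatives
  f_x(x, y) = -4*x + 2*y - 2, f_y(x, y) = 2*x + 4*y + 2.
  f_x(P) = 10, f_y(P) = -4 (gradient nonzero, so P is smooth).
Step 3: tangent line at P: 10·(x − -3) + -4·(y − 0) = 0.
Expanding: 10*x - 4*y + 30 = 0.


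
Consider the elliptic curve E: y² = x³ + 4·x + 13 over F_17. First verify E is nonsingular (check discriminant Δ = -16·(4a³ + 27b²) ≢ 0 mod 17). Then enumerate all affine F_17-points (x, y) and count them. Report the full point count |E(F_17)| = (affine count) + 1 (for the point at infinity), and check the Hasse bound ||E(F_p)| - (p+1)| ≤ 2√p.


Affine points = {(0, 8), (0, 9), (1, 1), (1, 16), (3, 1), (3, 16), (4, 5), (4, 12), (6, 7), (6, 10), (8, 8), (8, 9), (9, 8), (9, 9), (10, 4), (10, 13), (12, 2), (12, 15), (13, 1), (13, 16), (14, 5), (14, 12), (16, 5), (16, 12)}; affine count = 24; |E(F_17)| = 25.

Discriminant check: Δ ∝ 4a³ + 27b² = 4·4³ + 27·13² = 4·64 + 27·169 ≡ 8 (mod 17). Nonzero ⇒ E is nonsingular.
For each x ∈ F_17, compute rhs = x³ + 4·x + 13 mod 17, then count y ∈ F_17 with y² ≡ rhs.
  x = 0: rhs = 13, matching y values: 8, 9 (2 points).
  x = 1: rhs = 1, matching y values: 1, 16 (2 points).
  x = 2: rhs = 12, matching y values: none (0 points).
  x = 3: rhs = 1, matching y values: 1, 16 (2 points).
  x = 4: rhs = 8, matching y values: 5, 12 (2 points).
  x = 5: rhs = 5, matching y values: none (0 points).
  x = 6: rhs = 15, matching y values: 7, 10 (2 points).
  x = 7: rhs = 10, matching y values: none (0 points).
  x = 8: rhs = 13, matching y values: 8, 9 (2 points).
  x = 9: rhs = 13, matching y values: 8, 9 (2 points).
  x = 10: rhs = 16, matching y values: 4, 13 (2 points).
  x = 11: rhs = 11, matching y values: none (0 points).
  x = 12: rhs = 4, matching y values: 2, 15 (2 points).
  x = 13: rhs = 1, matching y values: 1, 16 (2 points).
  x = 14: rhs = 8, matching y values: 5, 12 (2 points).
  x = 15: rhs = 14, matching y values: none (0 points).
  x = 16: rhs = 8, matching y values: 5, 12 (2 points).
Total affine count: 24.
Full point count |E(F_17)| = 24 + 1 = 25.
Hasse bound: |25 − (17+1)| = |7| = 7 ≤ 2√17 ≈ 8.2462 ✓.


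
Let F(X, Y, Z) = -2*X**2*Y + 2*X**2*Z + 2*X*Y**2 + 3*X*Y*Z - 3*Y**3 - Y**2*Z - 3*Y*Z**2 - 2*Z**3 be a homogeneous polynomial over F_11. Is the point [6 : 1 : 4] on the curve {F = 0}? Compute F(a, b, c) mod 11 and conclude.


F(6,1,4) ≡ 7 (mod 11); P is NOT on the curve.

Evaluate F(6, 1, 4) term-by-term (mod 11).
  -2*X**2*Y ↦ -2·36·1·1 = -72
  2*X**2*Z ↦ 2·36·1·4 = 288
  2*X*Y**2 ↦ 2·6·1·1 = 12
  3*X*Y*Z ↦ 3·6·1·4 = 72
  -3*Y**3 ↦ -3·1·1·1 = -3
  -Y**2*Z ↦ -1·1·1·4 = -4
  -3*Y*Z**2 ↦ -3·1·1·16 = -48
  -2*Z**3 ↦ -2·1·1·64 = -128
Sum: F(6, 1, 4) = (-72) + (288) + (12) + (72) + (-3) + (-4) + (-48) + (-128) = 117.
Reducing mod 11: 117 ≡ 7 (mod 11).
Since F(a, b, c) ≡ 7 ≠ 0 (mod 11), P does NOT lie on the curve.


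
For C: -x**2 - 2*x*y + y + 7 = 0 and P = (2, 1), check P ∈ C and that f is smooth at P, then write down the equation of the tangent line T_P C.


Tangent line at P: -6*x - 3*y + 15 = 0.

Step 1: f(2, 1) = 0, so P lies on C.
Step 2: partial derivatives
  f_x(x, y) = -2*x - 2*y, f_y(x, y) = 1 - 2*x.
  f_x(P) = -6, f_y(P) = -3 (gradient nonzero, so P is smooth).
Step 3: tangent line at P: -6·(x − 2) + -3·(y − 1) = 0.
Expanding: -6*x - 3*y + 15 = 0.


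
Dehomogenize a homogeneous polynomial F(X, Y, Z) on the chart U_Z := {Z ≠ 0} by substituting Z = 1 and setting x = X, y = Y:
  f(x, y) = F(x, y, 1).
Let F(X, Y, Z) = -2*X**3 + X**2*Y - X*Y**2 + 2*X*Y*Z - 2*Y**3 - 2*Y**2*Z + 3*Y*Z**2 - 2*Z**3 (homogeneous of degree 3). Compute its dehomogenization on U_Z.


f(x, y) = -2*x**3 + x**2*y - x*y**2 + 2*x*y - 2*y**3 - 2*y**2 + 3*y - 2

On U_Z we set Z = 1. Each monomial c·X^i·Y^j·Z^k in F becomes c·x^i·y^j·1^k = c·x^i·y^j.
Substituting Z = 1: F(X, Y, 1) = -2*x**3 + x**2*y - x*y**2 + 2*x*y - 2*y**3 - 2*y**2 + 3*y - 2.
Note: deg(f) ≤ deg(F) = 3; strict inequality happens when F is divisible by Z (lost terms).


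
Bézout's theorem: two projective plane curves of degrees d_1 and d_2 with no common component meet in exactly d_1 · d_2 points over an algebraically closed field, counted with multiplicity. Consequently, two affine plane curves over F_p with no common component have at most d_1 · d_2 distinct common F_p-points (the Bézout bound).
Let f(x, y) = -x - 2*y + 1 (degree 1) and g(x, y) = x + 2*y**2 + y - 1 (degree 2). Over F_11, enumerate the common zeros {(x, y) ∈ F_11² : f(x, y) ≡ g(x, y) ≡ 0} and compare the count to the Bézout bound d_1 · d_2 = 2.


Common zeros: {(0, 6), (1, 0)}; count = 2; Bézout bound = 2.

deg(f) = 1, deg(g) = 2, so Bézout bound = 2.
Scan x ∈ F_11. For each x, list the y ∈ F_11 with f(x, y) ≡ 0 and those with g(x, y) ≡ 0 (mod 11); the common zeros in that column are the intersection.
  x = 0: f ≡ 0 at y ∈ {6}; g ≡ 0 at y ∈ {6, 10}; common: {6}.
  x = 1: f ≡ 0 at y ∈ {0}; g ≡ 0 at y ∈ {0, 5}; common: {0}.
  x = 2: f ≡ 0 at y ∈ {5}; g ≡ 0 at y ∈ {2, 3}; common: ∅.
  x = 3: f ≡ 0 at y ∈ {10}; g ≡ 0 at y ∈ ∅; common: ∅.
  x = 4: f ≡ 0 at y ∈ {4}; g ≡ 0 at y ∈ ∅; common: ∅.
  x = 5: f ≡ 0 at y ∈ {9}; g ≡ 0 at y ∈ ∅; common: ∅.
  x = 6: f ≡ 0 at y ∈ {3}; g ≡ 0 at y ∈ {7, 9}; common: ∅.
  x = 7: f ≡ 0 at y ∈ {8}; g ≡ 0 at y ∈ ∅; common: ∅.
  x = 8: f ≡ 0 at y ∈ {2}; g ≡ 0 at y ∈ {8}; common: ∅.
  x = 9: f ≡ 0 at y ∈ {7}; g ≡ 0 at y ∈ {1, 4}; common: ∅.
  x = 10: f ≡ 0 at y ∈ {1}; g ≡ 0 at y ∈ ∅; common: ∅.
Collecting: common zeros = {(0, 6), (1, 0)}, so the count is 2.
Comparison with the Bézout bound: 2 ≤ 2 = deg(f)·deg(g), as expected for curves with no common component (the bound is attained).


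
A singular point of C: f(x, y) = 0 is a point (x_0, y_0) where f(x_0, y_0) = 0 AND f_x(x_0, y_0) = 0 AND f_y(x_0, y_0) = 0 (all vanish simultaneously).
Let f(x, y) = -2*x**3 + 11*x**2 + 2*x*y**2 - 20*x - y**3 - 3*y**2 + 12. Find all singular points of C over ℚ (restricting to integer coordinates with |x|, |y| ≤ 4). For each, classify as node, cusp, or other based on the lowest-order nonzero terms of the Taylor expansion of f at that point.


Singular points: {(2, 0)}; classification: node.

Compute partial derivatives:
  f_x = -6*x**2 + 22*x + 2*y**2 - 20.
  f_y = 4*x*y - 3*y**2 - 6*y.
Scan x_0 ∈ {−4, ..., 4}. For each x_0, f_y(x_0, y) is a polynomial in y; find its integer roots y ∈ {−4, ..., 4}, then test f_x and f at those candidates.
  x = -4: f_y(-4, y) = -3*y**2 - 22*y; vanishes at y ∈ {0}. (-4, 0): f_x = -204 ≠ 0.
  x = -3: f_y(-3, y) = -3*y**2 - 18*y; vanishes at y ∈ {0}. (-3, 0): f_x = -140 ≠ 0.
  x = -2: f_y(-2, y) = -3*y**2 - 14*y; vanishes at y ∈ {0}. (-2, 0): f_x = -88 ≠ 0.
  x = -1: f_y(-1, y) = -3*y**2 - 10*y; vanishes at y ∈ {0}. (-1, 0): f_x = -48 ≠ 0.
  x = 0: f_y(0, y) = -3*y**2 - 6*y; vanishes at y ∈ {-2, 0}. (0, -2): f_x = -12 ≠ 0; (0, 0): f_x = -20 ≠ 0.
  x = 1: f_y(1, y) = -3*y**2 - 2*y; vanishes at y ∈ {0}. (1, 0): f_x = -4 ≠ 0.
  x = 2: f_y(2, y) = -3*y**2 + 2*y; vanishes at y ∈ {0}. (2, 0): f_x = 0, f = 0 — SINGULAR.
  x = 3: f_y(3, y) = -3*y**2 + 6*y; vanishes at y ∈ {0, 2}. (3, 0): f_x = -8 ≠ 0; (3, 2): f_x = 0 but f = 1 ≠ 0.
  x = 4: f_y(4, y) = -3*y**2 + 10*y; vanishes at y ∈ {0}. (4, 0): f_x = -28 ≠ 0.
Only singular point on the grid: (2, 0).
Classify: substitute x = 2 + u, y = 0 + v and expand: f = -2*u**3 - u**2 + 2*u*v**2 - v**3 + v**2.
No constant or linear terms (consistent with a singular point). Quadratic part: -u**2 + v**2. Cubic part: -2*u**3 + 2*u*v**2 - v**3.
The quadratic part v**2 - u**2 = (v − u)(v + u) splits into two distinct linear factors, so there are two distinct tangent lines y − 0 = ±(x − 2) — this is a node (ordinary double point).
Classification: node.
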